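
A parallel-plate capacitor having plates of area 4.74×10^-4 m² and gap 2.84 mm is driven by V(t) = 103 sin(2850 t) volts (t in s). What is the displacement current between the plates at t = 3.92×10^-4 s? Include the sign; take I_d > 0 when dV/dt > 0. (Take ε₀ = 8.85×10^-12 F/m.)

1.90×10^-7 A

dV/dt = (103)(2850)·cos(1.1172) = 1.286×10^5 V/s.
I_d = C dV/dt with C = ε₀A/d = (8.85×10^-12)(4.74×10^-4)/(2.84×10^-3) = 1.477×10^-12 F, so I_d = (1.477×10^-12)(1.286×10^5) = 1.90×10^-7 A.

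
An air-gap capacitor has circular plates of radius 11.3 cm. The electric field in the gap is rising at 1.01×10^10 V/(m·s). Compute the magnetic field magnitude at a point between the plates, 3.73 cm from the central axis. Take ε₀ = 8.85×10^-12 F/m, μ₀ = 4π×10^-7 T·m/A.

2.09×10^-9 T

Through the whole plate area (πR² = 0.04011 m²), I_d = ε₀ πR² dE/dt = 3.585×10^-3 A.
For r < R the Ampère–Maxwell law gives B(2πr) = μ₀ I_d (r²/R²), so B = μ₀ I_d r/(2πR²) = (4π×10^-7)(3.585×10^-3)(0.0373)/(2π·0.113²) = 2.09×10^-9 T.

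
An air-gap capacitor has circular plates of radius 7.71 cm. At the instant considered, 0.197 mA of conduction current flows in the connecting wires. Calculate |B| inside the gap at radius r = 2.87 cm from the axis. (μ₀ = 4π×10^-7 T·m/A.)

1.90×10^-10 T

By continuity the displacement current in the gap matches the conduction current: I_d = 1.97×10^-4 A.
For r < R the Ampère–Maxwell law gives B(2πr) = μ₀ I_d (r²/R²), so B = μ₀ I_d r/(2πR²) = (4π×10^-7)(1.97×10^-4)(0.0287)/(2π·0.0771²) = 1.90×10^-10 T.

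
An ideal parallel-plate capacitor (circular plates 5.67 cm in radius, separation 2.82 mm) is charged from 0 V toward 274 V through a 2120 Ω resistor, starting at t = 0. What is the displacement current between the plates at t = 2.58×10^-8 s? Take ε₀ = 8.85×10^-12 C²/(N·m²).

0.0880 A

With C = ε₀A/d = (8.85×10^-12)(0.01010)/(2.82×10^-3) = 3.170×10^-11 F, the time constant is τ = RC = 6.720×10^-8 s, so t/τ = 0.3839 and e^(−t/τ) = 0.6812.
I_d = I_cond = (V₀/R) e^(−t/τ) = (0.1292)(0.6812) = 0.0880 A.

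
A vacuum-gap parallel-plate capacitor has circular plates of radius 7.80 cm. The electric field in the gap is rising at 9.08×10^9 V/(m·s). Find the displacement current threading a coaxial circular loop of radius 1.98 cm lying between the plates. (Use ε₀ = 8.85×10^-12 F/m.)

9.90×10^-5 A

I_d = ε₀ dΦ_E/dt = ε₀ πR² (dE/dt) = (8.85×10^-12)(0.01911)(9.08×10^9) = 1.536×10^-3 A through the full plate area.
Through an area πr² the displacement current is I_d·(πr²/πR²) = I_d (r/R)² = 9.90×10^-5 A.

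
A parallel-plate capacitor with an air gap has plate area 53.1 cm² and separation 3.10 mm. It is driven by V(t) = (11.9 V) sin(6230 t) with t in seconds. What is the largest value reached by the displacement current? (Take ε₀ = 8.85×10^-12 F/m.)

1.12×10^-6 A

C = ε₀A/d = (8.85×10^-12)(5.31×10^-3)/(3.10×10^-3) = 1.516×10^-11 F; ω = 6230 rad/s.
I_d = C dV/dt, so |I_d|_max = C V₀ ω = (1.516×10^-11)(11.9)(6230) = 1.12×10^-6 A.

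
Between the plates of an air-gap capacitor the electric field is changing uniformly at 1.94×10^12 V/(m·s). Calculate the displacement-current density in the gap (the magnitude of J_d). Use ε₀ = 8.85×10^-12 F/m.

17.2 A/m²

J_d = ε₀ dE/dt = (8.85×10^-12)(1.94×10^12) = 17.2 A/m².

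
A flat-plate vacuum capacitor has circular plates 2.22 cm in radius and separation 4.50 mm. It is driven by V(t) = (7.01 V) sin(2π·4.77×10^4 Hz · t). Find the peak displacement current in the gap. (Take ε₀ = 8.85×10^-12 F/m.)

(dE/dt)_max = V₀ω/d = 4.669×10^8 V/(m·s); ω = 2πf = 2.997×10^5 rad/s.
I_d,max = ε₀ A (dE/dt)_max = (8.85×10^-12)(1.548×10^-3)(4.669×10^8) = 6.40×10^-6 A.

6.40×10^-6 A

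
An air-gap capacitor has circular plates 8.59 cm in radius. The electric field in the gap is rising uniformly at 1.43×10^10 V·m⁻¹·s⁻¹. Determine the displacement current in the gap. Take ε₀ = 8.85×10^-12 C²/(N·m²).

The displacement current is ε₀ times dΦ_E/dt = ε₀ A dE/dt = (8.85×10^-12)(0.02318)(1.43×10^10) = 2.93×10^-3 A.

2.93×10^-3 A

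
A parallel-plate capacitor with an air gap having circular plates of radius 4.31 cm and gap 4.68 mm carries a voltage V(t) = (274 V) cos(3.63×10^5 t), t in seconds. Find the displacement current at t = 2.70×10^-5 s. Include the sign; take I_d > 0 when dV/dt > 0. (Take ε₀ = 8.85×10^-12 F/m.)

C = ε₀A/d = (8.85×10^-12)(5.836×10^-3)/(4.68×10^-3) = 1.104×10^-11 F. dV/dt = V₀ω·−sin(ωt); at ωt = 9.801 rad this factor is 0.3674.
I_d = C dV/dt = (1.104×10^-11)(274)(3.63×10^5)(0.3674) = 4.03×10^-4 A.

4.03×10^-4 A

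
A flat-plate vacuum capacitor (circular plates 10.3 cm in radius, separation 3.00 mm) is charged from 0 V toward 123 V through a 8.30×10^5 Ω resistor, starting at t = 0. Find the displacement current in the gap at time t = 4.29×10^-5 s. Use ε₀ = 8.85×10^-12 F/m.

8.76×10^-5 A

With C = ε₀A/d = (8.85×10^-12)(0.03333)/(3.00×10^-3) = 9.832×10^-11 F, the time constant is τ = RC = 8.161×10^-5 s, so t/τ = 0.5257 and e^(−t/τ) = 0.5911.
I_d = I_cond = (V₀/R) e^(−t/τ) = (1.482×10^-4)(0.5911) = 8.76×10^-5 A.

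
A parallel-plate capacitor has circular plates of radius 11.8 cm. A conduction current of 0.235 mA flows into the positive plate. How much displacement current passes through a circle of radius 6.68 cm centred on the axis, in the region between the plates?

7.53×10^-5 A

No conduction current crosses the gap, so I_d there equals the 2.35×10^-4 A in the leads.
The field is uniform, so I_d,enc = I_d (r/R)² = (2.35×10^-4)(6.68/11.8)² = 7.53×10^-5 A.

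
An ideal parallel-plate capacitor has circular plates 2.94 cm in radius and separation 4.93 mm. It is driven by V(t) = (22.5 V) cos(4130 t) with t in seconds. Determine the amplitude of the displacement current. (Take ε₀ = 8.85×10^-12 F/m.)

C = ε₀A/d = (8.85×10^-12)(2.715×10^-3)/(4.93×10^-3) = 4.874×10^-12 F; ω = 4130 rad/s.
I_d = C dV/dt, so |I_d|_max = C V₀ ω = (4.874×10^-12)(22.5)(4130) = 4.53×10^-7 A.

4.53×10^-7 A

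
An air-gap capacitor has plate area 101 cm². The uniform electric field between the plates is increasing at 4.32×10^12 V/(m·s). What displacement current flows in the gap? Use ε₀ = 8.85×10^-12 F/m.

0.386 A

The displacement current is ε₀ times dΦ_E/dt = ε₀ A dE/dt = (8.85×10^-12)(0.0101)(4.32×10^12) = 0.386 A.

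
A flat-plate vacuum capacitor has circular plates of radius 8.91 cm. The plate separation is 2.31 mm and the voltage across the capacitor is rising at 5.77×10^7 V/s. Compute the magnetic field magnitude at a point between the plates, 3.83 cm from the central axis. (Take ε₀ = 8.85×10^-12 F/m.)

5.32×10^-9 T

With E = V/d, dE/dt = 2.498×10^10 V/(m·s) and πR² = 0.02494 m², giving I_d = ε₀ πR² dE/dt = 5.514×10^-3 A.
∮B·dl = μ₀ I_d,enc with I_d,enc = I_d r²/R² = 1.019×10^-3 A; so B = μ₀ I_d,enc/(2πr) = 5.32×10^-9 T.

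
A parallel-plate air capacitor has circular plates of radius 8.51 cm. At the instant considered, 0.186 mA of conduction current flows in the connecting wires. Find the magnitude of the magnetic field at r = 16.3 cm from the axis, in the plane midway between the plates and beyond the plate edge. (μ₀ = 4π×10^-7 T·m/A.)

No conduction current crosses the gap, so I_d there equals the 1.86×10^-4 A in the leads.
Outside the plates the loop encloses all of I_d, so B·2πr = μ₀ I_d and B = 2.28×10^-10 T.

2.28×10^-10 T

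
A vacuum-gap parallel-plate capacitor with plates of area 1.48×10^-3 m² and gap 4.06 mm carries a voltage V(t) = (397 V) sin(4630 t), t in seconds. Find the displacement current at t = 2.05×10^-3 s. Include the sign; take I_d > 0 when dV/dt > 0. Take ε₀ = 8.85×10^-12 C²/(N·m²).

dV/dt = (397)(4630)·cos(9.4915) = -1.834×10^6 V/s.
I_d = C dV/dt with C = ε₀A/d = (8.85×10^-12)(1.48×10^-3)/(4.06×10^-3) = 3.226×10^-12 F, so I_d = (3.226×10^-12)(-1.834×10^6) = -5.92×10^-6 A.

-5.92×10^-6 A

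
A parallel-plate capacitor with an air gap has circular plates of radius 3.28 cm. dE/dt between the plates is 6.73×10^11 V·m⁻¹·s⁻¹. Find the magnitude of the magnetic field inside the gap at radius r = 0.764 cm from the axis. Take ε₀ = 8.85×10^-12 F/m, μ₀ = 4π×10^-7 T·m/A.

Through the whole plate area (πR² = 3.380×10^-3 m²), I_d = ε₀ πR² dE/dt = 0.02013 A.
An Ampèrian loop of radius r encloses a fraction (r/R)² of I_d. Then B·2πr = μ₀ I_d (r/R)², giving B = μ₀ I_d r/(2πR²) = 2.86×10^-8 T.

2.86×10^-8 T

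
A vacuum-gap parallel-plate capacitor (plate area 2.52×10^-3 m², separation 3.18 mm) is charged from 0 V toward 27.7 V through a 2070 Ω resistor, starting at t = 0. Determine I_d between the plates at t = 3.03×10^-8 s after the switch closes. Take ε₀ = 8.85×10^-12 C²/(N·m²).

1.66×10^-3 A

C = ε₀A/d = (8.85×10^-12)(2.52×10^-3)/(3.18×10^-3) = 7.013×10^-12 F, so τ = RC = 1.452×10^-8 s.
The conduction current is I(t) = (V₀/R) e^(−t/τ), and the displacement current between the plates equals it.
t/τ = 2.087; I_d = (27.7/2070) · e^(−2.087) = (0.01338)(0.1241) = 1.66×10^-3 A.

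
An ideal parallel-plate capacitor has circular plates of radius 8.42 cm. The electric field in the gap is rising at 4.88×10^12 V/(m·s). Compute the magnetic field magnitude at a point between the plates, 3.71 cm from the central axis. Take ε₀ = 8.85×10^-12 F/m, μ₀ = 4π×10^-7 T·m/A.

Total displacement current: I_d = ε₀(πR²)(dE/dt) = (8.85×10^-12)(0.02227)(4.88×10^12) = 0.9618 A.
An Ampèrian loop of radius r encloses a fraction (r/R)² of I_d. Then B·2πr = μ₀ I_d (r/R)², giving B = μ₀ I_d r/(2πR²) = 1.01×10^-6 T.

1.01×10^-6 T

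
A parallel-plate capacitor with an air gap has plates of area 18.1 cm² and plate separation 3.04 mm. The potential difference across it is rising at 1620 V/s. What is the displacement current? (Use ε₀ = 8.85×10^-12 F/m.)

8.54×10^-9 A

C = ε₀A/d = (8.85×10^-12)(1.81×10^-3)/(3.04×10^-3) = 5.269×10^-12 F.
I_d = C dV/dt = (5.269×10^-12)(1620) = 8.54×10^-9 A.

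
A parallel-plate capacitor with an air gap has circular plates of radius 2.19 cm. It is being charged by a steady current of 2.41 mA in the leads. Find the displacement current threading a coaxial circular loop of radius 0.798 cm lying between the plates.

3.20×10^-4 A

By continuity the displacement current in the gap matches the conduction current: I_d = 2.41×10^-3 A.
Since J_d is uniform, the enclosed fraction is (r/R)² = 0.1328, giving I_d,enc = 3.20×10^-4 A.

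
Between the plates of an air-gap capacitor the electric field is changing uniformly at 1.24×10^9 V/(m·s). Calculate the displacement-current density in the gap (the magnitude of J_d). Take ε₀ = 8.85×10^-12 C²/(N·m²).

J_d = ε₀ ∂E/∂t, so J_d = 0.0110 A/m².

0.0110 A/m²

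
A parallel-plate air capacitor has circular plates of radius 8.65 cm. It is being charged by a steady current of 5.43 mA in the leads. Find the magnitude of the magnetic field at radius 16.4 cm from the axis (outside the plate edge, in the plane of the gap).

No conduction current crosses the gap, so I_d there equals the 5.43×10^-3 A in the leads.
For r ≥ R the full I_d is enclosed: B = μ₀ I_d/(2πr) = (4π×10^-7)(5.43×10^-3)/(2π·0.164) = 6.62×10^-9 T.

6.62×10^-9 T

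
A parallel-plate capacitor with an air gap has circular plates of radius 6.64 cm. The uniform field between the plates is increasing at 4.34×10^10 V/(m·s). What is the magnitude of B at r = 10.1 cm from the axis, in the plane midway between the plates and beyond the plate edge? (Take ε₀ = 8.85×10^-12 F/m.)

Through the whole plate area (πR² = 0.01385 m²), I_d = ε₀ πR² dE/dt = 5.320×10^-3 A.
For r ≥ R the full I_d is enclosed: B = μ₀ I_d/(2πr) = (4π×10^-7)(5.320×10^-3)/(2π·0.101) = 1.05×10^-8 T.

1.05×10^-8 T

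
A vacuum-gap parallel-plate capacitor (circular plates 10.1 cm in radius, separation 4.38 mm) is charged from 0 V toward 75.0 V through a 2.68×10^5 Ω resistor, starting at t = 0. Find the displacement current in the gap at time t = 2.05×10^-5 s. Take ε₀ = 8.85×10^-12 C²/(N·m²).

With C = ε₀A/d = (8.85×10^-12)(0.03205)/(4.38×10^-3) = 6.476×10^-11 F, the time constant is τ = RC = 1.736×10^-5 s, so t/τ = 1.181 and e^(−t/τ) = 0.3070.
I_d = I_cond = (V₀/R) e^(−t/τ) = (2.799×10^-4)(0.3070) = 8.59×10^-5 A.

8.59×10^-5 A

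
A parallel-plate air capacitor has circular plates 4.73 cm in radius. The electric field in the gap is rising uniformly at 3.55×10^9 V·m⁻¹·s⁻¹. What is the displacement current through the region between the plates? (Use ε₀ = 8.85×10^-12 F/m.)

I_d = ε₀ A (dE/dt) = (8.85×10^-12)(7.029×10^-3 m²)(3.55×10^9) = 2.21×10^-4 A.

2.21×10^-4 A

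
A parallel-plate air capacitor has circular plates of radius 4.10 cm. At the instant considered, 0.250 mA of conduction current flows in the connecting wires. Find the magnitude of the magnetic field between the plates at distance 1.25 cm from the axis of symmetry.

3.72×10^-10 T

No conduction current crosses the gap, so I_d there equals the 2.50×10^-4 A in the leads.
For r < R the Ampère–Maxwell law gives B(2πr) = μ₀ I_d (r²/R²), so B = μ₀ I_d r/(2πR²) = (4π×10^-7)(2.50×10^-4)(0.0125)/(2π·0.0410²) = 3.72×10^-10 T.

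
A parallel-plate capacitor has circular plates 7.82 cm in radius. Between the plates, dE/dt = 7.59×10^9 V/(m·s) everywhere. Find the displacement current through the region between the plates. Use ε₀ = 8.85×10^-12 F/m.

1.29×10^-3 A

The displacement current is ε₀ times dΦ_E/dt = ε₀ A dE/dt = (8.85×10^-12)(0.01921)(7.59×10^9) = 1.29×10^-3 A.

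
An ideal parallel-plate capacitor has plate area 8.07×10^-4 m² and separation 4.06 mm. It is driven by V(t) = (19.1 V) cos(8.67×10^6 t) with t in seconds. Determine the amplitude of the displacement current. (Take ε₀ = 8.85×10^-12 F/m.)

2.91×10^-4 A

The displacement current equals the conduction current C dV/dt, which peaks at C V₀ ω.
With C = ε₀A/d = (8.85×10^-12)(8.07×10^-4)/(4.06×10^-3) = 1.759×10^-12 F and ω = 8.67×10^6 rad/s, I_d,max = (1.759×10^-12)(19.1)(8.67×10^6) = 2.91×10^-4 A.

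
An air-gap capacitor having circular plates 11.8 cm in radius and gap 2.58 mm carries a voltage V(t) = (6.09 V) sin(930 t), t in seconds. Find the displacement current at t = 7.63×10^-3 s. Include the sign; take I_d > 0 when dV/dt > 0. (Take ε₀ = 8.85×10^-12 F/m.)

dE/dt = (V₀ω/d)·cos(ωt) with ωt = 7.0959 rad: (6.09)(930)(0.6875)/(2.58×10^-3) = 1.509×10^6 V/(m·s).
I_d = ε₀ A dE/dt = (8.85×10^-12)(0.04374)(1.509×10^6) = 5.84×10^-7 A.

5.84×10^-7 A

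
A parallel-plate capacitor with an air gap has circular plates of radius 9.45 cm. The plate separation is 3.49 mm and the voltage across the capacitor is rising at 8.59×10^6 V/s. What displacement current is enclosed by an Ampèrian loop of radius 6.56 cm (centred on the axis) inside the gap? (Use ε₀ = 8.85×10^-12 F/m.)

dE/dt = (dV/dt)/d = 2.461×10^9 V/(m·s); I_d = ε₀(πR²)(dE/dt) = (8.85×10^-12)(0.02806)(2.461×10^9) = 6.111×10^-4 A.
Since J_d is uniform, the enclosed fraction is (r/R)² = 0.4819, giving I_d,enc = 2.94×10^-4 A.

2.94×10^-4 A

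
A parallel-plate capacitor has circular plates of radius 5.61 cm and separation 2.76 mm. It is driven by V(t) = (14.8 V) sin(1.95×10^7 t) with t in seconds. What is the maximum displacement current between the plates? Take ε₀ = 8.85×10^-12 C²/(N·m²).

(dE/dt)_max = V₀ω/d = 1.046×10^11 V/(m·s); ω = 1.95×10^7 rad/s.
I_d,max = ε₀ A (dE/dt)_max = (8.85×10^-12)(9.887×10^-3)(1.046×10^11) = 9.15×10^-3 A.

9.15×10^-3 A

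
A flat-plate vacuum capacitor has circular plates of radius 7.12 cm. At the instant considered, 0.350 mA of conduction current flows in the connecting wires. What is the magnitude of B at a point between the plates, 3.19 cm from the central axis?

4.40×10^-10 T

By continuity the displacement current in the gap matches the conduction current: I_d = 3.50×10^-4 A.
An Ampèrian loop of radius r encloses a fraction (r/R)² of I_d. Then B·2πr = μ₀ I_d (r/R)², giving B = μ₀ I_d r/(2πR²) = 4.40×10^-10 T.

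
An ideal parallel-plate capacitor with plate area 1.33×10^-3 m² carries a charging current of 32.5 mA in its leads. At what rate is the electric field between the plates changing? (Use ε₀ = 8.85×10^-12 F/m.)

2.76×10^12 V/(m·s)

Charge continuity gives I_d = I = 0.0325 A between the plates.
Since I_d = ε₀ A dE/dt, dE/dt = I_d/(ε₀A) = (0.0325)/((8.85×10^-12)(1.33×10^-3)) = 2.76×10^12 V/(m·s).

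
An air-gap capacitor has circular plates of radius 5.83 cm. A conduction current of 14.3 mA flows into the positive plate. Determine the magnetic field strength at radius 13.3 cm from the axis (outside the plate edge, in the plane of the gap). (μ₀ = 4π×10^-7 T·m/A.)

2.15×10^-8 T

No conduction current crosses the gap, so I_d there equals the 0.0143 A in the leads.
For r ≥ R the full I_d is enclosed: B = μ₀ I_d/(2πr) = (4π×10^-7)(0.0143)/(2π·0.133) = 2.15×10^-8 T.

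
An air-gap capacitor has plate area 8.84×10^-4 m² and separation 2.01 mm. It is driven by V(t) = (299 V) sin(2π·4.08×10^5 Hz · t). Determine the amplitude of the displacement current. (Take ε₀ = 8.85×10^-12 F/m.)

(dE/dt)_max = V₀ω/d = 3.814×10^11 V/(m·s); ω = 2πf = 2.564×10^6 rad/s.
I_d,max = ε₀ A (dE/dt)_max = (8.85×10^-12)(8.84×10^-4)(3.814×10^11) = 2.98×10^-3 A.

2.98×10^-3 A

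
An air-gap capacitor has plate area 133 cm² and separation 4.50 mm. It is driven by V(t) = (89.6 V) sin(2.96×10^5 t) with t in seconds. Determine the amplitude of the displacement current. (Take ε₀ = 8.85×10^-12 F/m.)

C = ε₀A/d = (8.85×10^-12)(0.0133)/(4.50×10^-3) = 2.616×10^-11 F; ω = 2.96×10^5 rad/s.
I_d = C dV/dt, so |I_d|_max = C V₀ ω = (2.616×10^-11)(89.6)(2.96×10^5) = 6.94×10^-4 A.

6.94×10^-4 A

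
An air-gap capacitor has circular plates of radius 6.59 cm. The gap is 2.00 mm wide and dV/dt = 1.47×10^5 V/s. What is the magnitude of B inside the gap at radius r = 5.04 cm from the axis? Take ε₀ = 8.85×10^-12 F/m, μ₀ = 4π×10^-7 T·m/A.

I_d = C dV/dt with C = ε₀πR²/d = 6.036×10^-11 F, so I_d = (6.036×10^-11)(1.47×10^5) = 8.873×10^-6 A.
For r < R the Ampère–Maxwell law gives B(2πr) = μ₀ I_d (r²/R²), so B = μ₀ I_d r/(2πR²) = (4π×10^-7)(8.873×10^-6)(0.0504)/(2π·0.0659²) = 2.06×10^-11 T.

2.06×10^-11 T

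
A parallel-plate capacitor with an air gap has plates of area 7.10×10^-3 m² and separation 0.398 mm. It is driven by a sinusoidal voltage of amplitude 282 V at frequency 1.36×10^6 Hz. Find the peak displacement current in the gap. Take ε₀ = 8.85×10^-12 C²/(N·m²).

0.380 A

C = ε₀A/d = (8.85×10^-12)(7.10×10^-3)/(3.98×10^-4) = 1.579×10^-10 F; ω = 2πf = 8.545×10^6 rad/s.
I_d = C dV/dt, so |I_d|_max = C V₀ ω = (1.579×10^-10)(282)(8.545×10^6) = 0.380 A.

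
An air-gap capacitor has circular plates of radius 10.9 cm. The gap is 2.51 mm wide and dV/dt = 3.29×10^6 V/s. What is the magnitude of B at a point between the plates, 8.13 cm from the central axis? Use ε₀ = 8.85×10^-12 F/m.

dE/dt = (dV/dt)/d = 1.311×10^9 V/(m·s); I_d = ε₀(πR²)(dE/dt) = (8.85×10^-12)(0.03733)(1.311×10^9) = 4.331×10^-4 A.
An Ampèrian loop of radius r encloses a fraction (r/R)² of I_d. Then B·2πr = μ₀ I_d (r/R)², giving B = μ₀ I_d r/(2πR²) = 5.93×10^-10 T.

5.93×10^-10 T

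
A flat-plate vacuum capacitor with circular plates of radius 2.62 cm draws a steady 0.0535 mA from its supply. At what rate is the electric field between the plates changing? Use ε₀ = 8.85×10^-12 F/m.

Charge continuity gives I_d = I = 5.35×10^-5 A between the plates.
Since I_d = ε₀ A dE/dt, dE/dt = I_d/(ε₀A) = (5.35×10^-5)/((8.85×10^-12)(2.157×10^-3)) = 2.80×10^9 V/(m·s).

2.80×10^9 V/(m·s)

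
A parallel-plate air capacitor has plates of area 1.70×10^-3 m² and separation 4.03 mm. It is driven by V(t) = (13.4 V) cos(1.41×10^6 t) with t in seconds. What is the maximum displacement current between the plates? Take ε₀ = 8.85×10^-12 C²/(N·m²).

7.05×10^-5 A

The displacement current equals the conduction current C dV/dt, which peaks at C V₀ ω.
With C = ε₀A/d = (8.85×10^-12)(1.70×10^-3)/(4.03×10^-3) = 3.733×10^-12 F and ω = 1.41×10^6 rad/s, I_d,max = (3.733×10^-12)(13.4)(1.41×10^6) = 7.05×10^-5 A.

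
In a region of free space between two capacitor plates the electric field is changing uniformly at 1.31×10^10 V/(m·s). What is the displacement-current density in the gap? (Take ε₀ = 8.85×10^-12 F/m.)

The displacement-current density is ε₀ ∂E/∂t = (8.85×10^-12)(1.31×10^10) = 0.116 A/m².

0.116 A/m²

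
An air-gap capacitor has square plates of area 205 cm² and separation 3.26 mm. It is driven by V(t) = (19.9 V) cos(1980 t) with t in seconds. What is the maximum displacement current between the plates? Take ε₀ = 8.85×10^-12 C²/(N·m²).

2.19×10^-6 A

The displacement current equals the conduction current C dV/dt, which peaks at C V₀ ω.
With C = ε₀A/d = (8.85×10^-12)(0.0205)/(3.26×10^-3) = 5.565×10^-11 F and ω = 1980 rad/s, I_d,max = (5.565×10^-11)(19.9)(1980) = 2.19×10^-6 A.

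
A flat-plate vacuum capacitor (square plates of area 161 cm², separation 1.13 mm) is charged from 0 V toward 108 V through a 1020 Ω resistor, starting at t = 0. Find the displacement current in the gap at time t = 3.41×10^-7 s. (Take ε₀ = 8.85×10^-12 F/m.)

C = ε₀A/d = (8.85×10^-12)(0.0161)/(1.13×10^-3) = 1.261×10^-10 F and τ = RC = 1.286×10^-7 s. I_d in the gap equals the RC charging current.
I_d(t) = (V₀/R) e^(−t/τ) = 0.1059 · e^(−2.652) = 7.47×10^-3 A.

7.47×10^-3 A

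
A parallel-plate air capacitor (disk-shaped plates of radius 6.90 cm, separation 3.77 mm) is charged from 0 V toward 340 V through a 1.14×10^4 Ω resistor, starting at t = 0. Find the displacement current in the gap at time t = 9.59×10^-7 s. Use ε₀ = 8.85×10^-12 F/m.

2.72×10^-3 A

C = ε₀A/d = (8.85×10^-12)(0.01496)/(3.77×10^-3) = 3.512×10^-11 F and τ = RC = 4.004×10^-7 s. I_d in the gap equals the RC charging current.
I_d(t) = (V₀/R) e^(−t/τ) = 0.02982 · e^(−2.395) = 2.72×10^-3 A.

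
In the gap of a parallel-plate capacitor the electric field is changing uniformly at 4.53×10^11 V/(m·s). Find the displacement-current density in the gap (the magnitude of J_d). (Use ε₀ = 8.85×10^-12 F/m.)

J_d = ε₀ dE/dt = (8.85×10^-12)(4.53×10^11) = 4.01 A/m².

4.01 A/m²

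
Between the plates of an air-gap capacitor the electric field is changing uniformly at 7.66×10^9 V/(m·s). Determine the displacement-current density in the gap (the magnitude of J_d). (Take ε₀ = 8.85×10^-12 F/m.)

0.0678 A/m²

J_d = ε₀ dE/dt = (8.85×10^-12)(7.66×10^9) = 0.0678 A/m².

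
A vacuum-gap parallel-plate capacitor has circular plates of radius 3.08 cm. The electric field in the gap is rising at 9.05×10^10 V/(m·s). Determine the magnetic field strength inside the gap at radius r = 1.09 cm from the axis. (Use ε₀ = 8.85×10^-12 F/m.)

5.49×10^-9 T

Total displacement current: I_d = ε₀(πR²)(dE/dt) = (8.85×10^-12)(2.980×10^-3)(9.05×10^10) = 2.387×10^-3 A.
For r < R the Ampère–Maxwell law gives B(2πr) = μ₀ I_d (r²/R²), so B = μ₀ I_d r/(2πR²) = (4π×10^-7)(2.387×10^-3)(0.0109)/(2π·0.0308²) = 5.49×10^-9 T.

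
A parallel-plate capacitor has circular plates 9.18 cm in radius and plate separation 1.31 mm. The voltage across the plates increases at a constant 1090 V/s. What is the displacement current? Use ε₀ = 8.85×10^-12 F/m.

E = V/d so dE/dt = (dV/dt)/d = 8.321×10^5 V/(m·s), and I_d = ε₀ A dE/dt = (8.85×10^-12)(0.02647)(8.321×10^5) = 1.95×10^-7 A.

1.95×10^-7 A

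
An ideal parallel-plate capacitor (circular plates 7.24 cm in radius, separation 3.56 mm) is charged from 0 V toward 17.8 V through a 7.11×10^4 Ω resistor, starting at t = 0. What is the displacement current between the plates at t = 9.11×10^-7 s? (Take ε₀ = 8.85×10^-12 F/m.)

With C = ε₀A/d = (8.85×10^-12)(0.01647)/(3.56×10^-3) = 4.094×10^-11 F, the time constant is τ = RC = 2.911×10^-6 s, so t/τ = 0.3130 and e^(−t/τ) = 0.7312.
I_d = I_cond = (V₀/R) e^(−t/τ) = (2.504×10^-4)(0.7312) = 1.83×10^-4 A.

1.83×10^-4 A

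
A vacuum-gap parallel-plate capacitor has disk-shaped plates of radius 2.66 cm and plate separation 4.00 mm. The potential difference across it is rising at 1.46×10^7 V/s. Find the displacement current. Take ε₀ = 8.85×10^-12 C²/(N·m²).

7.18×10^-5 A

E = V/d so dE/dt = (dV/dt)/d = 3.650×10^9 V/(m·s), and I_d = ε₀ A dE/dt = (8.85×10^-12)(2.223×10^-3)(3.650×10^9) = 7.18×10^-5 A.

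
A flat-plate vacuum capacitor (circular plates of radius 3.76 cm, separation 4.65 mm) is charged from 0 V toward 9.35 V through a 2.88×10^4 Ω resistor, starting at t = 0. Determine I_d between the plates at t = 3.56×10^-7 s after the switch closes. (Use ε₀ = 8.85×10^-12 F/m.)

C = ε₀A/d = (8.85×10^-12)(4.441×10^-3)/(4.65×10^-3) = 8.452×10^-12 F, so τ = RC = 2.434×10^-7 s.
The conduction current is I(t) = (V₀/R) e^(−t/τ), and the displacement current between the plates equals it.
t/τ = 1.463; I_d = (9.35/2.88×10^4) · e^(−1.463) = (3.247×10^-4)(0.2315) = 7.52×10^-5 A.

7.52×10^-5 A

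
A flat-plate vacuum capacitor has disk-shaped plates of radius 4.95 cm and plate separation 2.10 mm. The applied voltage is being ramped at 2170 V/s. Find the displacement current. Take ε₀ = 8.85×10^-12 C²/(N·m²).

7.04×10^-8 A

E = V/d so dE/dt = (dV/dt)/d = 1.033×10^6 V/(m·s), and I_d = ε₀ A dE/dt = (8.85×10^-12)(7.698×10^-3)(1.033×10^6) = 7.04×10^-8 A.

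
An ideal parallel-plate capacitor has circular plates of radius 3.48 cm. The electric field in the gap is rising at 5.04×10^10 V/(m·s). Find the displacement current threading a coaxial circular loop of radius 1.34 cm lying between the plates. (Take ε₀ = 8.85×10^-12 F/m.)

Through the whole plate area (πR² = 3.805×10^-3 m²), I_d = ε₀ πR² dE/dt = 1.697×10^-3 A.
Through an area πr² the displacement current is I_d·(πr²/πR²) = I_d (r/R)² = 2.52×10^-4 A.

2.52×10^-4 A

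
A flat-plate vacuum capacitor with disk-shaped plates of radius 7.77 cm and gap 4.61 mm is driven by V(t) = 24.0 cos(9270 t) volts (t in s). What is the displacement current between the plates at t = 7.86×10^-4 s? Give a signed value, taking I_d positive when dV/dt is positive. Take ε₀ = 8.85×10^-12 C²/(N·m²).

dE/dt = (V₀ω/d)·−sin(ωt) with ωt = 7.28622 rad: (24.0)(9270)(-0.8431)/(4.61×10^-3) = -4.069×10^7 V/(m·s).
I_d = ε₀ A dE/dt = (8.85×10^-12)(0.01897)(-4.069×10^7) = -6.83×10^-6 A.

-6.83×10^-6 A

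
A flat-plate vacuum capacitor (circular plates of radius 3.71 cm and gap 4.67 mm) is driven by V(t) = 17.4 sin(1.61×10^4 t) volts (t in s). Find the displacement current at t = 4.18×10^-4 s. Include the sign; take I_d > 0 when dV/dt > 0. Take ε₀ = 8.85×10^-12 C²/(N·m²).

2.07×10^-6 A

dV/dt = (17.4)(1.61×10^4)·cos(6.7298) = 2.527×10^5 V/s.
I_d = C dV/dt with C = ε₀A/d = (8.85×10^-12)(4.324×10^-3)/(4.67×10^-3) = 8.194×10^-12 F, so I_d = (8.194×10^-12)(2.527×10^5) = 2.07×10^-6 A.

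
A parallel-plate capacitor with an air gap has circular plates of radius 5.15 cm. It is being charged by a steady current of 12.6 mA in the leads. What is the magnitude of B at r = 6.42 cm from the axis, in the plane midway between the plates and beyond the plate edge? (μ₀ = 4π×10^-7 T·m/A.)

No conduction current crosses the gap, so I_d there equals the 0.0126 A in the leads.
Outside the plates the loop encloses all of I_d, so B·2πr = μ₀ I_d and B = 3.93×10^-8 T.

3.93×10^-8 T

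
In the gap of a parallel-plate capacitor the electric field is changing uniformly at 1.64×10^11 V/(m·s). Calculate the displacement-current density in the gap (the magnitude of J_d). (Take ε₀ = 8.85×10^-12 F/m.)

1.45 A/m²

The displacement-current density is ε₀ ∂E/∂t = (8.85×10^-12)(1.64×10^11) = 1.45 A/m².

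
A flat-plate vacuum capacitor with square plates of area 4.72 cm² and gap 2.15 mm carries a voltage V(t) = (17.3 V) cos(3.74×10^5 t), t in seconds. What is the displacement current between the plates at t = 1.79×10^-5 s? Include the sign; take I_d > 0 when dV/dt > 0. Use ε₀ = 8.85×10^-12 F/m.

-5.03×10^-6 A

dV/dt = (17.3)(3.74×10^5)·−sin(6.6946) = -2.587×10^6 V/s.
I_d = C dV/dt with C = ε₀A/d = (8.85×10^-12)(4.72×10^-4)/(2.15×10^-3) = 1.943×10^-12 F, so I_d = (1.943×10^-12)(-2.587×10^6) = -5.03×10^-6 A.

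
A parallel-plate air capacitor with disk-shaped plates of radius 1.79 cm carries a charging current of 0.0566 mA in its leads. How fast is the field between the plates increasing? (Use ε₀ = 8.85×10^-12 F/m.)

6.35×10^9 V/(m·s)

The displacement current between the plates equals the conduction current, I_d = 0.0566 mA.
Inverting I_d = ε₀ A dE/dt gives dE/dt = 5.66×10^-5 / (8.85×10^-12 · 1.007×10^-3) = 6.35×10^9 V/(m·s).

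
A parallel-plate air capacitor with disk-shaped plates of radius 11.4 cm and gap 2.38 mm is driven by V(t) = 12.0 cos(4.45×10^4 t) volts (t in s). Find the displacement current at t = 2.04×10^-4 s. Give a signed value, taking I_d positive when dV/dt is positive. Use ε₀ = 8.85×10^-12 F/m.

dE/dt = (V₀ω/d)·−sin(ωt) with ωt = 9.078 rad: (12.0)(4.45×10^4)(-0.3399)/(2.38×10^-3) = -7.626×10^7 V/(m·s).
I_d = ε₀ A dE/dt = (8.85×10^-12)(0.04083)(-7.626×10^7) = -2.76×10^-5 A.

-2.76×10^-5 A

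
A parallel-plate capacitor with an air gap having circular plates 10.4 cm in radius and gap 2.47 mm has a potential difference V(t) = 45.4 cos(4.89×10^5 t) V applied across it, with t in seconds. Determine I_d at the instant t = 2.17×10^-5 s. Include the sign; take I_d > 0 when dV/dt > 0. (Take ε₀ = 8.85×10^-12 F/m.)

2.51×10^-3 A

dV/dt = (45.4)(4.89×10^5)·−sin(10.6113) = 2.058×10^7 V/s.
I_d = C dV/dt with C = ε₀A/d = (8.85×10^-12)(0.03398)/(2.47×10^-3) = 1.218×10^-10 F, so I_d = (1.218×10^-10)(2.058×10^7) = 2.51×10^-3 A.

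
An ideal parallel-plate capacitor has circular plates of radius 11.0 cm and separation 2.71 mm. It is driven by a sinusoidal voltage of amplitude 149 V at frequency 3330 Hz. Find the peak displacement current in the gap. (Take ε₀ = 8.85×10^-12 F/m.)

3.87×10^-4 A

(dE/dt)_max = V₀ω/d = 1.150×10^9 V/(m·s); ω = 2πf = 2.092×10^4 rad/s.
I_d,max = ε₀ A (dE/dt)_max = (8.85×10^-12)(0.03801)(1.150×10^9) = 3.87×10^-4 A.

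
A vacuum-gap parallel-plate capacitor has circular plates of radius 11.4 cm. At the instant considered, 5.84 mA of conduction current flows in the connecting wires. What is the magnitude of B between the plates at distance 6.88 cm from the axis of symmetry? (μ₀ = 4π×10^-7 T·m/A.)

By continuity the displacement current in the gap matches the conduction current: I_d = 5.84×10^-3 A.
For r < R the Ampère–Maxwell law gives B(2πr) = μ₀ I_d (r²/R²), so B = μ₀ I_d r/(2πR²) = (4π×10^-7)(5.84×10^-3)(0.0688)/(2π·0.114²) = 6.18×10^-9 T.

6.18×10^-9 T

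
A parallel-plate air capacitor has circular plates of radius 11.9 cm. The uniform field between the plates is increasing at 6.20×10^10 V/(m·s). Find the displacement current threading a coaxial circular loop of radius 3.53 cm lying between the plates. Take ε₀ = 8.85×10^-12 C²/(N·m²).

2.15×10^-3 A

Total displacement current: I_d = ε₀(πR²)(dE/dt) = (8.85×10^-12)(0.04449)(6.20×10^10) = 0.02441 A.
The field is uniform, so I_d,enc = I_d (r/R)² = (0.02441)(3.53/11.9)² = 2.15×10^-3 A.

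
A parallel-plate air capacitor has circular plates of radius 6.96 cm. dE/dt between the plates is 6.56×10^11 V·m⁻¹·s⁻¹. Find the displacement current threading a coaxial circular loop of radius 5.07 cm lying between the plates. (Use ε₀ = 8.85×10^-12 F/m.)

Through the whole plate area (πR² = 0.01522 m²), I_d = ε₀ πR² dE/dt = 0.08836 A.
Since J_d is uniform, the enclosed fraction is (r/R)² = 0.5306, giving I_d,enc = 0.0469 A.

0.0469 A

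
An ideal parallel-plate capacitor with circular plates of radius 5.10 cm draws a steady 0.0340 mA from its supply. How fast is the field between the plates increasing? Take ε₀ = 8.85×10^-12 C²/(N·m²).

By continuity, I_d in the gap equals the 0.0340 mA flowing in the wire.
Inverting I_d = ε₀ A dE/dt gives dE/dt = 3.40×10^-5 / (8.85×10^-12 · 8.171×10^-3) = 4.70×10^8 V/(m·s).

4.70×10^8 V/(m·s)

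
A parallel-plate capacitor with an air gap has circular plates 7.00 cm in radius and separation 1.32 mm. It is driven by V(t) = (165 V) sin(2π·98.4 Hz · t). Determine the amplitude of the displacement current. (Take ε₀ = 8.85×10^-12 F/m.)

1.05×10^-5 A

C = ε₀A/d = (8.85×10^-12)(0.01539)/(1.32×10^-3) = 1.032×10^-10 F; ω = 2πf = 618.3 rad/s.
I_d = C dV/dt, so |I_d|_max = C V₀ ω = (1.032×10^-10)(165)(618.3) = 1.05×10^-5 A.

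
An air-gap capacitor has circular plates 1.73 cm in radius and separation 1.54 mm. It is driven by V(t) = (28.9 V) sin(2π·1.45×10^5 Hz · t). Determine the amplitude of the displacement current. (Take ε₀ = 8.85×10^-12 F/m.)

1.42×10^-4 A

(dE/dt)_max = V₀ω/d = 1.710×10^10 V/(m·s); ω = 2πf = 9.111×10^5 rad/s.
I_d,max = ε₀ A (dE/dt)_max = (8.85×10^-12)(9.402×10^-4)(1.710×10^10) = 1.42×10^-4 A.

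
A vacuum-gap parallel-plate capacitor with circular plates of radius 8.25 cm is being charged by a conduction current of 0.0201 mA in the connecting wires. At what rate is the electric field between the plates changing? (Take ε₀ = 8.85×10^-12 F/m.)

1.06×10^8 V/(m·s)

The displacement current between the plates equals the conduction current, I_d = 0.0201 mA.
Since I_d = ε₀ A dE/dt, dE/dt = I_d/(ε₀A) = (2.01×10^-5)/((8.85×10^-12)(0.02138)) = 1.06×10^8 V/(m·s).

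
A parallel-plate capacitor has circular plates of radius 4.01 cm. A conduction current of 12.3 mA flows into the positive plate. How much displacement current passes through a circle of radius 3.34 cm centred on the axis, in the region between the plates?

8.53×10^-3 A

No conduction current crosses the gap, so I_d there equals the 0.0123 A in the leads.
Through an area πr² the displacement current is I_d·(πr²/πR²) = I_d (r/R)² = 8.53×10^-3 A.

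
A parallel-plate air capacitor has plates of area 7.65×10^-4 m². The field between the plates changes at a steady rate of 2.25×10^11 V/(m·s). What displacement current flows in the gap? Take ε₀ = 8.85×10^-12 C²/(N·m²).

1.52×10^-3 A

With a uniform field, Φ_E = EA, so I_d = ε₀ A dE/dt = 1.52×10^-3 A.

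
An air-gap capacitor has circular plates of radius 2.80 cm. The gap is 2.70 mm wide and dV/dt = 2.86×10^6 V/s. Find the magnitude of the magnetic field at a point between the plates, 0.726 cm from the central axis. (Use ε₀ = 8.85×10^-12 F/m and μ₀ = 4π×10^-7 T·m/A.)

4.28×10^-11 T

dE/dt = (dV/dt)/d = 1.059×10^9 V/(m·s); I_d = ε₀(πR²)(dE/dt) = (8.85×10^-12)(2.463×10^-3)(1.059×10^9) = 2.308×10^-5 A.
∮B·dl = μ₀ I_d,enc with I_d,enc = I_d r²/R² = 1.552×10^-6 A; so B = μ₀ I_d,enc/(2πr) = 4.28×10^-11 T.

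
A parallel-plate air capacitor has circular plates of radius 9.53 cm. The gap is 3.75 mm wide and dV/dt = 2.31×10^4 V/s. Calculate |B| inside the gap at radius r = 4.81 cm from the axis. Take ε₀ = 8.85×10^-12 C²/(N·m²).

With E = V/d, dE/dt = 6.160×10^6 V/(m·s) and πR² = 0.02853 m², giving I_d = ε₀ πR² dE/dt = 1.555×10^-6 A.
For r < R the Ampère–Maxwell law gives B(2πr) = μ₀ I_d (r²/R²), so B = μ₀ I_d r/(2πR²) = (4π×10^-7)(1.555×10^-6)(0.0481)/(2π·0.0953²) = 1.65×10^-12 T.

1.65×10^-12 T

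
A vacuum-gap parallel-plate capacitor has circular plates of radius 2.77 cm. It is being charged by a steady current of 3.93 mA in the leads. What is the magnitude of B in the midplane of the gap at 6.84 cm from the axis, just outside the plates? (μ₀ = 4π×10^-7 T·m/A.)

1.15×10^-8 T

By continuity the displacement current in the gap matches the conduction current: I_d = 3.93×10^-3 A.
Outside the plates the loop encloses all of I_d, so B·2πr = μ₀ I_d and B = 1.15×10^-8 T.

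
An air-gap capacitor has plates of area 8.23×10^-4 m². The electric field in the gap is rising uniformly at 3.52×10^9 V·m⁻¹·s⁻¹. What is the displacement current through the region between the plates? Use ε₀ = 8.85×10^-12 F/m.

2.56×10^-5 A

The displacement current is ε₀ times dΦ_E/dt = ε₀ A dE/dt = (8.85×10^-12)(8.23×10^-4)(3.52×10^9) = 2.56×10^-5 A.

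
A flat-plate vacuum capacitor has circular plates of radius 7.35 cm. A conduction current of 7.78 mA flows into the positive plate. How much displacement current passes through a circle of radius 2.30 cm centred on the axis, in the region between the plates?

No conduction current crosses the gap, so I_d there equals the 7.78×10^-3 A in the leads.
The field is uniform, so I_d,enc = I_d (r/R)² = (7.78×10^-3)(2.30/7.35)² = 7.62×10^-4 A.

7.62×10^-4 A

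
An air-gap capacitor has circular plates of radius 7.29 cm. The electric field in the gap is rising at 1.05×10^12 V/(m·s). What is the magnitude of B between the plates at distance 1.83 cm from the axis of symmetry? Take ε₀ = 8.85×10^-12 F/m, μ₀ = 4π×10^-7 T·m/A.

Total displacement current: I_d = ε₀(πR²)(dE/dt) = (8.85×10^-12)(0.01670)(1.05×10^12) = 0.1552 A.
∮B·dl = μ₀ I_d,enc with I_d,enc = I_d r²/R² = 9.780×10^-3 A; so B = μ₀ I_d,enc/(2πr) = 1.07×10^-7 T.

1.07×10^-7 T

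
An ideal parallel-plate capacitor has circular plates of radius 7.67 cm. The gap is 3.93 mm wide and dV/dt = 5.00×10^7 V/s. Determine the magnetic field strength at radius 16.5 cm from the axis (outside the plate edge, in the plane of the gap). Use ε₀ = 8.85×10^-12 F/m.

I_d = C dV/dt with C = ε₀πR²/d = 4.162×10^-11 F, so I_d = (4.162×10^-11)(5.00×10^7) = 2.081×10^-3 A.
Outside the plates the loop encloses all of I_d, so B·2πr = μ₀ I_d and B = 2.52×10^-9 T.

2.52×10^-9 T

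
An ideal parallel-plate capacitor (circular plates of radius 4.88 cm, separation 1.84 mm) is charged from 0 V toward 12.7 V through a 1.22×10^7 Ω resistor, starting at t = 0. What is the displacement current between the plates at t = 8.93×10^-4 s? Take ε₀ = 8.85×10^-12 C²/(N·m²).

C = ε₀A/d = (8.85×10^-12)(7.482×10^-3)/(1.84×10^-3) = 3.599×10^-11 F, so τ = RC = 4.391×10^-4 s.
The conduction current is I(t) = (V₀/R) e^(−t/τ), and the displacement current between the plates equals it.
t/τ = 2.034; I_d = (12.7/1.22×10^7) · e^(−2.034) = (1.041×10^-6)(0.1308) = 1.36×10^-7 A.

1.36×10^-7 A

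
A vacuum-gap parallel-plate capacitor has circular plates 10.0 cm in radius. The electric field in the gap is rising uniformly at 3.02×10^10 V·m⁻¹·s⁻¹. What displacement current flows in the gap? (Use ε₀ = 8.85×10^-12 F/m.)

8.40×10^-3 A

The displacement current is ε₀ times dΦ_E/dt = ε₀ A dE/dt = (8.85×10^-12)(0.03142)(3.02×10^10) = 8.40×10^-3 A.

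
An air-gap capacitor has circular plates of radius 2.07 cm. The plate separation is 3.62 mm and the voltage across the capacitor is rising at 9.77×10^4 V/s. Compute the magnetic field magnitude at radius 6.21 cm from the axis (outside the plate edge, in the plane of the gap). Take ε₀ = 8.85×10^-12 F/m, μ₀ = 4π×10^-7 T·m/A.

1.04×10^-12 T

With E = V/d, dE/dt = 2.699×10^7 V/(m·s) and πR² = 1.346×10^-3 m², giving I_d = ε₀ πR² dE/dt = 3.215×10^-7 A.
For r ≥ R the full I_d is enclosed: B = μ₀ I_d/(2πr) = (4π×10^-7)(3.215×10^-7)/(2π·0.0621) = 1.04×10^-12 T.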